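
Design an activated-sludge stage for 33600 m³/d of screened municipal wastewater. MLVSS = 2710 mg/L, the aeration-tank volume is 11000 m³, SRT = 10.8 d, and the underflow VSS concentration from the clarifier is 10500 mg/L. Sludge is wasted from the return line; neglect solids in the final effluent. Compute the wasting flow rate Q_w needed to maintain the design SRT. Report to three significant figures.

θ_c = V·X/(Q_w·X_r) when wasting from the recycle, so Q_w = V·X/(θ_c·X_r) = 11000 × 2710 / (10.8 × 10500) = 262.9 m³/d.

Q_w ≈ 263 m³/d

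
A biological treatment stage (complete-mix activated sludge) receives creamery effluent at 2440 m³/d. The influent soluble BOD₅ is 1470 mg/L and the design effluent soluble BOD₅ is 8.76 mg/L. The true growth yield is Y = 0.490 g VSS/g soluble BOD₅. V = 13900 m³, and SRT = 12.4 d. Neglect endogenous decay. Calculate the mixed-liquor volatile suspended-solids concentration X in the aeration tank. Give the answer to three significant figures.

Without decay, X = Y Q (S₀−S) θ_c / V = 0.490 × 2440 × (1470 − 8.76) × 12.4 / 13900 = 1559 mg/L.

X ≈ 1560 mg/L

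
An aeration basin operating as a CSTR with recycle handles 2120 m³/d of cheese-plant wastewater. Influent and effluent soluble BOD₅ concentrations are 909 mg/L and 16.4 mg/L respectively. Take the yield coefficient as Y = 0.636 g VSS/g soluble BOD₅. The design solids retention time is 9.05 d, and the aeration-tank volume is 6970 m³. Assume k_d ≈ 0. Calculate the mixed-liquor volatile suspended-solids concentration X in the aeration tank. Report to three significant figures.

X ≈ 1560 mg/L

X = Y·Q·ΔS·θ_c / V = 0.636 × 2120 × (909 − 16.4) × 9.05 / 6970 = 1563 mg/L.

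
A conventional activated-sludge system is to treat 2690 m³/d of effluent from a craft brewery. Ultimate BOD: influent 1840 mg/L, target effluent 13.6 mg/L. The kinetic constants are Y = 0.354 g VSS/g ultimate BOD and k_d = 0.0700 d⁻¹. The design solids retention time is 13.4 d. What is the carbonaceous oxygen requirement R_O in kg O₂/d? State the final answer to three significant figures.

Observed yield with endogenous decay: Y_obs = Y / (1 + k_d·θ_c) = 0.354 / (1 + 0.0700 × 13.4) = 0.354 / 1.938 = 0.1827 g VSS/g ultimate BOD.
Mass of ultimate BOD removed per day: Q(S₀ − S) = 2690 × 1826 g/m³ = 4913 kg/d.
Net sludge production P_X = 0.1827 × 4913 = 897.4 kg VSS/d.
R_O = Q·(S₀ − S) − 1.42·P_X = 4913 − 1.42 × 897.4 = 3639 kg O₂/d.

R_O ≈ 3640 kg O₂/d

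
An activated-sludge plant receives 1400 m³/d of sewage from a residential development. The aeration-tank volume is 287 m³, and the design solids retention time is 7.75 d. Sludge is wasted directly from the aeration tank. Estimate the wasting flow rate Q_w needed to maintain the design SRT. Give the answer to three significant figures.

Q_w ≈ 37.0 m³/d

With mixed-liquor wasting, θ_c = V/Q_w, so Q_w = V/θ_c = 287.0/7.75 = 37.03 m³/d.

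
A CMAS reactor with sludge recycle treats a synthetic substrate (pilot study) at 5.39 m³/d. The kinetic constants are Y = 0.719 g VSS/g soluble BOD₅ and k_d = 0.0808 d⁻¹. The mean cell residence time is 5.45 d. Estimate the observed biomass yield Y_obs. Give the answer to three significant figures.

Y_obs ≈ 0.499 g VSS/g soluble BOD₅

Observed yield with endogenous decay: Y_obs = Y / (1 + k_d·θ_c) = 0.719 / (1 + 0.0808 × 5.45) = 0.719 / 1.440 = 0.4992 g VSS/g soluble BOD₅.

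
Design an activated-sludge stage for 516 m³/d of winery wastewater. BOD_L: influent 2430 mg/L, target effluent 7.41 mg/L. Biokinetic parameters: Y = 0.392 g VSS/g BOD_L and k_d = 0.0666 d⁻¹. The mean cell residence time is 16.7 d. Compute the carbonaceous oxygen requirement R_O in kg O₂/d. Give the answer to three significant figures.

R_O ≈ 921 kg O₂/d

Correct the yield for decay: Y_obs = Y/(1 + k_d θ_c) = 0.392 / (1 + 0.0666 × 16.7) = 0.392 / 2.112 = 0.1856.
Mass of BOD_L removed per day: Q(S₀ − S) = 516 × 2423 g/m³ = 1250 kg/d.
Net sludge production P_X = 0.1856 × 1250 = 232.0 kg VSS/d.
R_O = Q·ΔS − 1.42 P_X = 1250 − 329.4 = 920.6 kg O₂/d.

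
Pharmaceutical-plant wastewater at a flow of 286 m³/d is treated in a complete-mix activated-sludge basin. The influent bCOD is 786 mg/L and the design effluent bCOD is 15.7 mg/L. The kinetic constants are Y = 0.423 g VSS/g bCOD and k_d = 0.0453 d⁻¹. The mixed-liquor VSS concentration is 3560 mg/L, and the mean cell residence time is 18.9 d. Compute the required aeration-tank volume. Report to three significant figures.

From the SRT design equation V = Y Q (S₀−S) θ_c / [X (1 + k_d θ_c)] = 0.423 × 286 × (786 − 15.7) × 18.9 / [3560 × (1 + 0.0453 × 18.9)] = 1.76×10^6 / 6608 = 266.5 m³.

V ≈ 267 m³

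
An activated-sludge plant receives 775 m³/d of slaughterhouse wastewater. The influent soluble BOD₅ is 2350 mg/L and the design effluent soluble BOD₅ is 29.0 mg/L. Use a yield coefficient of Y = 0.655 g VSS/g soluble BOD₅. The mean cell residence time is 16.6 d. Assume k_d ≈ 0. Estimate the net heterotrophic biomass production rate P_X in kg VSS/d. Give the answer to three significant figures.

P_X ≈ 1180 kg VSS/d

With endogenous decay neglected, the observed yield equals the true yield: Y_obs = Y = 0.655 g VSS/g soluble BOD₅.
Q·(S₀ − S) = 775 × (2350 − 29.0) × 10⁻³ = 1799 kg/d removed.
Net biomass production P_X = Y_obs × Q·(S₀ − S) = 0.6550 × 1799 = 1178 kg VSS/d.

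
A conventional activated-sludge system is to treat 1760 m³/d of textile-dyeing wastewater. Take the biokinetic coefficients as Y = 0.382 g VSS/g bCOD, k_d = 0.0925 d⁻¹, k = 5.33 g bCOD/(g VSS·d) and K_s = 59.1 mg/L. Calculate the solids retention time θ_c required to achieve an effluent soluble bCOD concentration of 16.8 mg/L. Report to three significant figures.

At the target effluent, Y k S/(K_s+S) = 0.382×5.33×16.8/75.90 = 0.4507 d⁻¹.
Then 1/θ_c = μ − k_d = 0.4507 − 0.0925 = 0.3582 d⁻¹, giving θ_c = 2.792 d.

θ_c ≈ 2.79 d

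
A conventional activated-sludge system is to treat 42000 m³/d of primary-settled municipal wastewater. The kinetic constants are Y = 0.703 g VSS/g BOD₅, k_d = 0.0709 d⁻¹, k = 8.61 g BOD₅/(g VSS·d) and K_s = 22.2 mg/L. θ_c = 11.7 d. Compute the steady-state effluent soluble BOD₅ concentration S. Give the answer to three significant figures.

Effluent substrate depends only on kinetics and SRT: S = K_s(1 + k_d θ_c) / [θ_c(Yk − k_d) − 1] = 22.2 × (1 + 0.0709 × 11.7) / [11.7 × (0.703 × 8.61 − 0.0709) − 1] = 40.62 / 68.99 = 0.5887 mg/L.

S ≈ 0.589 mg/L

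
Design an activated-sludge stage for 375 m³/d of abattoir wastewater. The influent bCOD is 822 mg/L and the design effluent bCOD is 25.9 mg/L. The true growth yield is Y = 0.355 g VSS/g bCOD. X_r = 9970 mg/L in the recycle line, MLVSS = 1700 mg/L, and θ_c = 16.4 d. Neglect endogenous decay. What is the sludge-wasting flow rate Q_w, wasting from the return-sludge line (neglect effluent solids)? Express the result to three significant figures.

V·X = Y·Q·ΔS·θ_c gives V = 0.355 × 375 × (822 − 25.9) × 16.4 / 1700 = 1022 m³.
Q_w = (V·X)/(θ_c X_r) = 1022 × 1700 / (16.4 × 9970) = 10.63 m³/d.

Q_w ≈ 10.6 m³/d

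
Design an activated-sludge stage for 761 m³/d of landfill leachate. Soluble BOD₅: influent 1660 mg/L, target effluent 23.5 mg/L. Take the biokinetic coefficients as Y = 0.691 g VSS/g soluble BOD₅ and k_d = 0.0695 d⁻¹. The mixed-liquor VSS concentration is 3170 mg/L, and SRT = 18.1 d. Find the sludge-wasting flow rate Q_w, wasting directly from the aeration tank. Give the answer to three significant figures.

Steady-state biomass mass balance: V·X·(1 + k_d·θ_c) = Y·Q·(S₀ − S)·θ_c, so V = 0.691 × 761 × (1660 − 23.5) × 18.1 / [3170 × (1 + 0.0695 × 18.1)] = 1.56×10^7 / 7158 = 2176 m³.
For wasting at MLVSS concentration, Q_w = V/θ_c = 2176/18.1 = 120.2 m³/d.

Q_w ≈ 120 m³/d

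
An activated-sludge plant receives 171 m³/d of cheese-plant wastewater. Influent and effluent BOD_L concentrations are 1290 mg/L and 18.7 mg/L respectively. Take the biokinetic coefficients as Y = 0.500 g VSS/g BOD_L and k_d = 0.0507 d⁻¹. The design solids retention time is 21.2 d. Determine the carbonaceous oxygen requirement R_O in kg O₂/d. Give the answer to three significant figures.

Correct the yield for decay: Y_obs = Y/(1 + k_d θ_c) = 0.500 / (1 + 0.0507 × 21.2) = 0.500 / 2.075 = 0.2410.
Mass of BOD_L removed per day: Q(S₀ − S) = 171 × 1271 g/m³ = 217.4 kg/d.
Net sludge production P_X = 0.2410 × 217.4 = 52.39 kg VSS/d.
Carbonaceous O₂ demand = substrate oxidised − cell-mass equivalent = 217.4 − 1.42 × 52.39 = 143.0 kg O₂/d.

R_O ≈ 143 kg O₂/d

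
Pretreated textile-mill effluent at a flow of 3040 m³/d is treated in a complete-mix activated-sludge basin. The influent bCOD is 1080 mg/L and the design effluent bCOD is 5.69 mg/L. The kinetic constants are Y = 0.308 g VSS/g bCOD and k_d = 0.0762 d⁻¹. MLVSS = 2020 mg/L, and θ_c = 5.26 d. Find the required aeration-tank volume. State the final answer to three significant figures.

V ≈ 1870 m³

From the SRT design equation V = Y Q (S₀−S) θ_c / [X (1 + k_d θ_c)] = 0.308 × 3040 × (1080 − 5.69) × 5.26 / [2020 × (1 + 0.0762 × 5.26)] = 5.29×10^6 / 2830 = 1870 m³.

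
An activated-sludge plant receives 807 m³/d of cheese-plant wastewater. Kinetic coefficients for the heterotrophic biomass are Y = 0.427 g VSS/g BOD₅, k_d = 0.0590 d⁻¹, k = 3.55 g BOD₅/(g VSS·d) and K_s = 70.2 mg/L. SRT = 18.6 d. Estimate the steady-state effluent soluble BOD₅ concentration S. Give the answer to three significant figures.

For a completely mixed reactor with recycle the Lawrence–McCarty relation gives S = K_s·(1 + k_d·θ_c) / [θ_c·(Y·k − k_d) − 1] = 70.2 × (1 + 0.0590 × 18.6) / [18.6 × (0.427 × 3.55 − 0.0590) − 1] = 147.2 / 26.10 = 5.642 mg/L.

S ≈ 5.64 mg/L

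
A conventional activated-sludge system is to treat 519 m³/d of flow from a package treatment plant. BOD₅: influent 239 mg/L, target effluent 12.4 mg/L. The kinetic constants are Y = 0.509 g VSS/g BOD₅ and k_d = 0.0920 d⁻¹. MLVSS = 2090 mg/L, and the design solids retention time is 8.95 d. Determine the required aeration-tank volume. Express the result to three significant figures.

Rearranging the biomass balance for a CMAS with decay, V = Y·Q·ΔS·θ_c / [X·(1+k_d θ_c)] = 0.509 × 519 × (239 − 12.4) × 8.95 / [2090 × (1 + 0.0920 × 8.95)] = 5.36×10^5 / 3811 = 140.6 m³.

V ≈ 141 m³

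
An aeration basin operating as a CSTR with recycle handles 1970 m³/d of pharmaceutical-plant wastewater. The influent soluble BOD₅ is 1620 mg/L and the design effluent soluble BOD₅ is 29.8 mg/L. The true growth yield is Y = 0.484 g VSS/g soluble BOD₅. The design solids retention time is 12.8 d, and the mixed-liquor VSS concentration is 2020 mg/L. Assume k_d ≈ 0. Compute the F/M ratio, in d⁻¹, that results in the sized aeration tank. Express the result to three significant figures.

F/M ≈ 0.164 d⁻¹

V·X = Y·Q·ΔS·θ_c gives V = 0.484 × 1970 × (1620 − 29.8) × 12.8 / 2020 = 9608 m³.
Food-to-microorganism ratio F/M = Q S₀ / (V X) = 1970 × 1620 / (9608 × 2020) = 0.1644 d⁻¹.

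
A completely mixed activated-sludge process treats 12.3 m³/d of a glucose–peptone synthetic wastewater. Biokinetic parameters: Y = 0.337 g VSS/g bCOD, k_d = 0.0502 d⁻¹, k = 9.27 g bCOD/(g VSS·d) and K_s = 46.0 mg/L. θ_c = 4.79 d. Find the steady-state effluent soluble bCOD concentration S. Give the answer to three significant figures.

For a completely mixed reactor with recycle the Lawrence–McCarty relation gives S = K_s·(1 + k_d·θ_c) / [θ_c·(Y·k − k_d) − 1] = 46.0 × (1 + 0.0502 × 4.79) / [4.79 × (0.337 × 9.27 − 0.0502) − 1] = 57.06 / 13.72 = 4.158 mg/L.

S ≈ 4.16 mg/L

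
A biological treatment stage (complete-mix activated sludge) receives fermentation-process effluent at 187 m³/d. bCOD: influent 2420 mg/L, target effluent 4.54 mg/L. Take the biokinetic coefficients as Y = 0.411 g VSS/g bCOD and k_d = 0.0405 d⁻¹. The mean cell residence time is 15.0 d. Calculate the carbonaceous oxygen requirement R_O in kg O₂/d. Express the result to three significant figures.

Observed yield with endogenous decay: Y_obs = Y / (1 + k_d·θ_c) = 0.411 / (1 + 0.0405 × 15.0) = 0.411 / 1.607 = 0.2557 g VSS/g bCOD.
Q·(S₀ − S) = 187 × (2420 − 4.54) × 10⁻³ = 451.7 kg/d removed.
Biomass synthesised: P_X = Y_obs × 451.7 = 115.5 kg VSS/d.
R_O = Q·(S₀ − S) − 1.42·P_X = 451.7 − 1.42 × 115.5 = 287.7 kg O₂/d.

R_O ≈ 288 kg O₂/d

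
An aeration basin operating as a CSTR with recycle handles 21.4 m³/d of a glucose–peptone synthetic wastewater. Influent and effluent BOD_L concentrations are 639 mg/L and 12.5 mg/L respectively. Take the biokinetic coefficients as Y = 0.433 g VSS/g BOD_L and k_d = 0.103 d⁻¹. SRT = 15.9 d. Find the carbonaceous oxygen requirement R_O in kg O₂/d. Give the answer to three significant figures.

Correct the yield for decay: Y_obs = Y/(1 + k_d θ_c) = 0.433 / (1 + 0.103 × 15.9) = 0.433 / 2.638 = 0.1642.
Substrate removed = Q·(S₀ − S) = 21.4 m³/d × (639 − 12.5) g/m³ = 1.34×10^4 g/d = 13.41 kg/d.
Biomass synthesised: P_X = Y_obs × 13.41 = 2.201 kg VSS/d.
Carbonaceous O₂ demand = substrate oxidised − cell-mass equivalent = 13.41 − 1.42 × 2.201 = 10.28 kg O₂/d.

R_O ≈ 10.3 kg O₂/d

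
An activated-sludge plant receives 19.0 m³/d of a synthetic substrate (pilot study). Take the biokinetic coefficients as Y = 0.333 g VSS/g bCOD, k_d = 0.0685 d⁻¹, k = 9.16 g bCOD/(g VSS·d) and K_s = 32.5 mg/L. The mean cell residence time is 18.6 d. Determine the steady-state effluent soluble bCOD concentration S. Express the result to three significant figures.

S ≈ 1.36 mg/L

Effluent substrate depends only on kinetics and SRT: S = K_s(1 + k_d θ_c) / [θ_c(Yk − k_d) − 1] = 32.5 × (1 + 0.0685 × 18.6) / [18.6 × (0.333 × 9.16 − 0.0685) − 1] = 73.91 / 54.46 = 1.357 mg/L.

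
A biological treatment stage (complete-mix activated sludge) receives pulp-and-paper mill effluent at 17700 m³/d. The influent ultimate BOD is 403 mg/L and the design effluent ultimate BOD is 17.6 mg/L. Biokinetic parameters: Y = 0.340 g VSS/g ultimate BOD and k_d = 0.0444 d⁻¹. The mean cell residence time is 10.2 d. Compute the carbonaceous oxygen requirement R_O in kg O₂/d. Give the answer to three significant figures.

Correct the yield for decay: Y_obs = Y/(1 + k_d θ_c) = 0.340 / (1 + 0.0444 × 10.2) = 0.340 / 1.453 = 0.2340.
Mass of ultimate BOD removed per day: Q(S₀ − S) = 17700 × 385.4 g/m³ = 6822 kg/d.
Biomass synthesised: P_X = Y_obs × 6822 = 1596 kg VSS/d.
Carbonaceous O₂ demand = substrate oxidised − cell-mass equivalent = 6822 − 1.42 × 1596 = 4555 kg O₂/d.

R_O ≈ 4550 kg O₂/d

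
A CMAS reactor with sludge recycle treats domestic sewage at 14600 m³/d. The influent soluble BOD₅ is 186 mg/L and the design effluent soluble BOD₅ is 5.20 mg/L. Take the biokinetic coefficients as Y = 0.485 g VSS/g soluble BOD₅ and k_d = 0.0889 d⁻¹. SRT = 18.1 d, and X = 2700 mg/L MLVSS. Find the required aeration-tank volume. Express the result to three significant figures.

V ≈ 3290 m³

From the SRT design equation V = Y Q (S₀−S) θ_c / [X (1 + k_d θ_c)] = 0.485 × 14600 × (186 − 5.20) × 18.1 / [2700 × (1 + 0.0889 × 18.1)] = 2.32×10^7 / 7045 = 3289 m³.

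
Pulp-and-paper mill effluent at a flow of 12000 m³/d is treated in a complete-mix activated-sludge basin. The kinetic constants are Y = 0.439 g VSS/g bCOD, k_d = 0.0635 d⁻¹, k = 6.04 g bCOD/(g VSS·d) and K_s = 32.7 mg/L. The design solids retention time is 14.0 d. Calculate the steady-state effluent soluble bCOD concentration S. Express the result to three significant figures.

For a completely mixed reactor with recycle the Lawrence–McCarty relation gives S = K_s·(1 + k_d·θ_c) / [θ_c·(Y·k − k_d) − 1] = 32.7 × (1 + 0.0635 × 14.0) / [14.0 × (0.439 × 6.04 − 0.0635) − 1] = 61.77 / 35.23 = 1.753 mg/L.

S ≈ 1.75 mg/L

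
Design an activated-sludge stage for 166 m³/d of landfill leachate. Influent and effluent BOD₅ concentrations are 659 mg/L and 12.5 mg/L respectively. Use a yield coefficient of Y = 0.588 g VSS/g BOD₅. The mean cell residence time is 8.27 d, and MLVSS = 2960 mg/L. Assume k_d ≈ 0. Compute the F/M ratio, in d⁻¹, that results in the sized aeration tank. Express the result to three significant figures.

F/M ≈ 0.210 d⁻¹

V·X = Y·Q·ΔS·θ_c gives V = 0.588 × 166 × (659 − 12.5) × 8.27 / 2960 = 176.3 m³.
F/M = Q·S₀ / (V·X) = 166 × 659 / (176.3 × 2960) = 0.2096 g BOD₅·(g VSS·d)⁻¹.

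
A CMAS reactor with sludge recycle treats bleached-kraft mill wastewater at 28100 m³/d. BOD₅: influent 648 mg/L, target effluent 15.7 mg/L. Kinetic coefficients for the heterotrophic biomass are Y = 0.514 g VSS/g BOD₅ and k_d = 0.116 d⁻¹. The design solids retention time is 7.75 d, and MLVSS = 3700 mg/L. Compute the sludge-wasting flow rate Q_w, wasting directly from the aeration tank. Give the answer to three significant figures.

Rearranging the biomass balance for a CMAS with decay, V = Y·Q·ΔS·θ_c / [X·(1+k_d θ_c)] = 0.514 × 28100 × (648 − 15.7) × 7.75 / [3700 × (1 + 0.116 × 7.75)] = 7.08×10^7 / 7026 = 10073 m³.
Wasting from the aeration tank: Q_w = V / θ_c = 10073 / 7.75 = 1300 m³/d.

Q_w ≈ 1300 m³/d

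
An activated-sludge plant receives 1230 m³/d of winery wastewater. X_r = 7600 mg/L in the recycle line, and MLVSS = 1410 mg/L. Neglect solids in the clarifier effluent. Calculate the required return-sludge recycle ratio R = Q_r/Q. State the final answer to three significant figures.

Mass balance around the secondary clarifier (neglecting effluent solids): R = X / (X_r − X) = 1410 / (7600 − 1410) = 0.2278.

R ≈ 0.228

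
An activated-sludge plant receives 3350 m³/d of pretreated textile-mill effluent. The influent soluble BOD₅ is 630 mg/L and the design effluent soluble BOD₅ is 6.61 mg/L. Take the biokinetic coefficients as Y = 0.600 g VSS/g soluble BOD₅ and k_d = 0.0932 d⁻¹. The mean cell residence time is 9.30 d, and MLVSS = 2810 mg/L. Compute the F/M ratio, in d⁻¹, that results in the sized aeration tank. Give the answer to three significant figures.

F/M ≈ 0.338 d⁻¹

Steady-state biomass mass balance: V·X·(1 + k_d·θ_c) = Y·Q·(S₀ − S)·θ_c, so V = 0.600 × 3350 × (630 − 6.61) × 9.30 / [2810 × (1 + 0.0932 × 9.30)] = 1.17×10^7 / 5246 = 2221 m³.
F/M = Q·S₀ / (V·X) = 3350 × 630 / (2221 × 2810) = 0.3381 g soluble BOD₅·(g VSS·d)⁻¹.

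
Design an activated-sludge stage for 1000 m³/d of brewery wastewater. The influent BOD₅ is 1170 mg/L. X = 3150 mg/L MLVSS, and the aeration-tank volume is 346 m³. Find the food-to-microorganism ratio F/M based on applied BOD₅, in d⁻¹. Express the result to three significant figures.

F/M = Q·S₀ / (V·X) = 1000 × 1170 / (346.0 × 3150) = 1.073 g BOD₅·(g VSS·d)⁻¹.

F/M ≈ 1.07 d⁻¹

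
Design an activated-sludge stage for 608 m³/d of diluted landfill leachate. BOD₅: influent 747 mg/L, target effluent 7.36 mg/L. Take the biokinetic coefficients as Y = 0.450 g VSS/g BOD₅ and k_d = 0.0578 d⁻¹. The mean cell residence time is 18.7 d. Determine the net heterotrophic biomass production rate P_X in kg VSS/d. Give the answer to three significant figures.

P_X ≈ 97.3 kg VSS/d

Correct the yield for decay: Y_obs = Y/(1 + k_d θ_c) = 0.450 / (1 + 0.0578 × 18.7) = 0.450 / 2.081 = 0.2163.
ΔS = 747 − 7.36 = 739.6 mg/L, so the substrate removal rate is 608 × 739.6/1000 = 449.7 kg BOD₅/d.
So the net sludge growth is P_X = 0.2163 × 449.7 = 97.25 kg VSS/d.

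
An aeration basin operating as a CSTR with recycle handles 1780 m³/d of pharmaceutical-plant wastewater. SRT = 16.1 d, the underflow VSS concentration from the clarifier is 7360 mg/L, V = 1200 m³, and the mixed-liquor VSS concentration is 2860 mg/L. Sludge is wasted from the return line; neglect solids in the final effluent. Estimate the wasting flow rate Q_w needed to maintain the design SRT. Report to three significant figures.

Q_w ≈ 29.0 m³/d

Q_w = (V·X)/(θ_c X_r) = 1200 × 2860 / (16.1 × 7360) = 28.96 m³/d.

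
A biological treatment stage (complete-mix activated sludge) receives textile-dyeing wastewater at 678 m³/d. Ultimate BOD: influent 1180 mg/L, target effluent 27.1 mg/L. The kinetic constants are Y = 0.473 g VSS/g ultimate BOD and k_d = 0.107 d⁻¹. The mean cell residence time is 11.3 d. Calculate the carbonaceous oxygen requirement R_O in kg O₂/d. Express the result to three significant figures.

The observed yield is Y_obs = Y/(1 + k_d·θ_c) = 0.473 / (1 + 0.107 × 11.3) = 0.473 / 2.209 = 0.2141 g VSS per g ultimate BOD removed.
Mass of ultimate BOD removed per day: Q(S₀ − S) = 678 × 1153 g/m³ = 781.7 kg/d.
P_X = Y_obs·Q·(S₀ − S) = 0.2141 × 781.7 = 167.4 kg VSS/d.
R_O = Q·ΔS − 1.42 P_X = 781.7 − 237.7 = 544.0 kg O₂/d.

R_O ≈ 544 kg O₂/d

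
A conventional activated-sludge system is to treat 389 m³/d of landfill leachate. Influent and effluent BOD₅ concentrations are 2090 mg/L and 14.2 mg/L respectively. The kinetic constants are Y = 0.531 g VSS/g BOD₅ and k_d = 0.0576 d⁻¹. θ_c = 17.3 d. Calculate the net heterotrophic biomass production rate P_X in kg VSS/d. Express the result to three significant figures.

P_X ≈ 215 kg VSS/d

Correct the yield for decay: Y_obs = Y/(1 + k_d θ_c) = 0.531 / (1 + 0.0576 × 17.3) = 0.531 / 1.996 = 0.2660.
Mass of BOD₅ removed per day: Q(S₀ − S) = 389 × 2076 g/m³ = 807.5 kg/d.
So the net sludge growth is P_X = 0.2660 × 807.5 = 214.8 kg VSS/d.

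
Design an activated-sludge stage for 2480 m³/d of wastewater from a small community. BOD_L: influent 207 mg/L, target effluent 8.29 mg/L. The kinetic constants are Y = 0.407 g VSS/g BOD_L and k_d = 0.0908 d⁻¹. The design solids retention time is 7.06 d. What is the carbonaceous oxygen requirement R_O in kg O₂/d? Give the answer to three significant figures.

R_O ≈ 319 kg O₂/d

The observed yield is Y_obs = Y/(1 + k_d·θ_c) = 0.407 / (1 + 0.0908 × 7.06) = 0.407 / 1.641 = 0.2480 g VSS per g BOD_L removed.
Q·(S₀ − S) = 2480 × (207 − 8.29) × 10⁻³ = 492.8 kg/d removed.
Biomass synthesised: P_X = Y_obs × 492.8 = 122.2 kg VSS/d.
R_O = Q·(S₀ − S) − 1.42·P_X = 492.8 − 1.42 × 122.2 = 319.2 kg O₂/d.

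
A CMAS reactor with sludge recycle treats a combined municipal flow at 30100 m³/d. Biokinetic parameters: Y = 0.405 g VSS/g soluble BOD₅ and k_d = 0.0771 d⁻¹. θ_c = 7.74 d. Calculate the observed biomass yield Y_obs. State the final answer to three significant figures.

Y_obs ≈ 0.254 g VSS/g soluble BOD₅

Observed yield with endogenous decay: Y_obs = Y / (1 + k_d·θ_c) = 0.405 / (1 + 0.0771 × 7.74) = 0.405 / 1.597 = 0.2536 g VSS/g soluble BOD₅.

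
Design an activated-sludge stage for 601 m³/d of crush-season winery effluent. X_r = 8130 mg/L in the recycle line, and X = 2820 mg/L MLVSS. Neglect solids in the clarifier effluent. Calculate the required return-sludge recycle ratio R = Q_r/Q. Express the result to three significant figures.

Mass balance around the secondary clarifier (neglecting effluent solids): R = X / (X_r − X) = 2820 / (8130 − 2820) = 0.5311.

R ≈ 0.531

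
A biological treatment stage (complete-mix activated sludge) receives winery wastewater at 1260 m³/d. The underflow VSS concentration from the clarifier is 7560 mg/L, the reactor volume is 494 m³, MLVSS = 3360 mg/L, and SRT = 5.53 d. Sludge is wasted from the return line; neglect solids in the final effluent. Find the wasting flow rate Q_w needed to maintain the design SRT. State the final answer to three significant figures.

Q_w ≈ 39.7 m³/d

Wasting from the return line (neglecting effluent solids): Q_w = V·X / (θ_c·X_r) = 494.0 × 3360 / (5.53 × 7560) = 39.70 m³/d.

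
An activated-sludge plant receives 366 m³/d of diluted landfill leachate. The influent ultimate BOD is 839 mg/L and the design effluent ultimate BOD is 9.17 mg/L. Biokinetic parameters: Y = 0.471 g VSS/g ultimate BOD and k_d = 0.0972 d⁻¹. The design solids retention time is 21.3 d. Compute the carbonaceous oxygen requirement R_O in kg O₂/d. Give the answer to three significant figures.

R_O ≈ 238 kg O₂/d

Y_obs = Y / (1 + k_d θ_c) = 0.471 / (1 + 0.0972 × 21.3) = 0.471 / 3.070 = 0.1534.
ΔS = 839 − 9.17 = 829.8 mg/L, so the substrate removal rate is 366 × 829.8/1000 = 303.7 kg ultimate BOD/d.
Biomass synthesised: P_X = Y_obs × 303.7 = 46.59 kg VSS/d.
R_O = Q·ΔS − 1.42 P_X = 303.7 − 66.16 = 237.6 kg O₂/d.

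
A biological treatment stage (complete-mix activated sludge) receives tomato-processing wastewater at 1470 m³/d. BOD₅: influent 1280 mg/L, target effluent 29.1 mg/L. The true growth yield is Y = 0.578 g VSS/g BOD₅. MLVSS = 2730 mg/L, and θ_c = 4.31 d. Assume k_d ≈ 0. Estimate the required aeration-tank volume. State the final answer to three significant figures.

Biomass mass balance (decay neglected): V·X = Y·Q·(S₀ − S)·θ_c, so V = 0.578 × 1470 × (1280 − 29.1) × 4.31 / 2730 = 1678 m³.

V ≈ 1680 m³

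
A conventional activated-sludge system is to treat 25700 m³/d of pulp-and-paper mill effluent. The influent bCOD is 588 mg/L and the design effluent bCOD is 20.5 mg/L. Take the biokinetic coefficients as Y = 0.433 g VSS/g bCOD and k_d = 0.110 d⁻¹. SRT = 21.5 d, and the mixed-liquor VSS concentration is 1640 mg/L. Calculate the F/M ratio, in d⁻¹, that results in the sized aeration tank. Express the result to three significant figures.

F/M ≈ 0.375 d⁻¹

Steady-state biomass mass balance: V·X·(1 + k_d·θ_c) = Y·Q·(S₀ − S)·θ_c, so V = 0.433 × 25700 × (588 − 20.5) × 21.5 / [1640 × (1 + 0.110 × 21.5)] = 1.36×10^8 / 5519 = 24603 m³.
F/M = applied load / biomass = Q·S₀/(V·X) = 25700 × 588 / (24603 × 1640) = 0.3745 d⁻¹.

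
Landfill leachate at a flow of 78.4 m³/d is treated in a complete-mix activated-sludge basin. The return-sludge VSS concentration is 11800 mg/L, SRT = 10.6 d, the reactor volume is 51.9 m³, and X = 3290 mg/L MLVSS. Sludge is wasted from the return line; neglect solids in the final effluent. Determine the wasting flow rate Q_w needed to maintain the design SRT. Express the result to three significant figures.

Q_w ≈ 1.37 m³/d

Q_w = (V·X)/(θ_c X_r) = 51.90 × 3290 / (10.6 × 11800) = 1.365 m³/d.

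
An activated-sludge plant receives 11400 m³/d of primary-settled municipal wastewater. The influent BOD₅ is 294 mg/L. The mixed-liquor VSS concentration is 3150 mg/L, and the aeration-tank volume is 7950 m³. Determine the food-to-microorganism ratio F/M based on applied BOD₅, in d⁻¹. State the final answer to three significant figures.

F/M ≈ 0.134 d⁻¹

F/M = Q·S₀ / (V·X) = 11400 × 294 / (7950 × 3150) = 0.1338 g BOD₅·(g VSS·d)⁻¹.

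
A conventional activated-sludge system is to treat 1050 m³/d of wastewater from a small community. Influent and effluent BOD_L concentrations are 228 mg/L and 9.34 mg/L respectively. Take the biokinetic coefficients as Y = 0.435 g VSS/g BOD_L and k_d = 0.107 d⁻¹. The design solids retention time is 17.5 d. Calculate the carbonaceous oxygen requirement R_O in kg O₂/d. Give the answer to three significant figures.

R_O ≈ 180 kg O₂/d

Correct the yield for decay: Y_obs = Y/(1 + k_d θ_c) = 0.435 / (1 + 0.107 × 17.5) = 0.435 / 2.873 = 0.1514.
Substrate removed = Q·(S₀ − S) = 1050 m³/d × (228 − 9.34) g/m³ = 2.3×10^5 g/d = 229.6 kg/d.
Net sludge production P_X = 0.1514 × 229.6 = 34.77 kg VSS/d.
R_O = Q·(S₀ − S) − 1.42·P_X = 229.6 − 1.42 × 34.77 = 180.2 kg O₂/d.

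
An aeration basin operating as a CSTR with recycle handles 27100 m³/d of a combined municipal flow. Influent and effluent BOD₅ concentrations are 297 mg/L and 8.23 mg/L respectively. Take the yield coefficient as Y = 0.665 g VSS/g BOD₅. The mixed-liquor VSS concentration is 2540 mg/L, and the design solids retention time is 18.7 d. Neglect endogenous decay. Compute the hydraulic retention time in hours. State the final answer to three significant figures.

Biomass mass balance (decay neglected): V·X = Y·Q·(S₀ − S)·θ_c, so V = 0.665 × 27100 × (297 − 8.23) × 18.7 / 2540 = 38313 m³.
HRT = V/Q = 38313 m³ / 27100 m³·d⁻¹ = 1.414 d × 24 = 33.93 h.

τ ≈ 33.9 h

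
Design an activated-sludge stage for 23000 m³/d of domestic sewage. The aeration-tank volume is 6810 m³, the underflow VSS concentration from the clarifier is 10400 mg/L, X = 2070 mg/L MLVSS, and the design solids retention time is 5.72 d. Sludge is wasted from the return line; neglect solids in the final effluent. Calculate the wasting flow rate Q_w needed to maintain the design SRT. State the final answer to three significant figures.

Q_w ≈ 237 m³/d

Q_w = (V·X)/(θ_c X_r) = 6810 × 2070 / (5.72 × 10400) = 237.0 m³/d.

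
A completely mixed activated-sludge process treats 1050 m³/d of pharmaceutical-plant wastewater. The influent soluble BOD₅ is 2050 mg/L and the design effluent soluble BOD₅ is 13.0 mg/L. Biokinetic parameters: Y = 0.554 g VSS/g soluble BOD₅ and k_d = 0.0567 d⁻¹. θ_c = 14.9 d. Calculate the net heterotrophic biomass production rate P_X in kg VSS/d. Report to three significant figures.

The observed yield is Y_obs = Y/(1 + k_d·θ_c) = 0.554 / (1 + 0.0567 × 14.9) = 0.554 / 1.845 = 0.3003 g VSS per g soluble BOD₅ removed.
Mass of soluble BOD₅ removed per day: Q(S₀ − S) = 1050 × 2037 g/m³ = 2139 kg/d.
Net biomass production P_X = Y_obs × Q·(S₀ − S) = 0.3003 × 2139 = 642.3 kg VSS/d.

P_X ≈ 642 kg VSS/d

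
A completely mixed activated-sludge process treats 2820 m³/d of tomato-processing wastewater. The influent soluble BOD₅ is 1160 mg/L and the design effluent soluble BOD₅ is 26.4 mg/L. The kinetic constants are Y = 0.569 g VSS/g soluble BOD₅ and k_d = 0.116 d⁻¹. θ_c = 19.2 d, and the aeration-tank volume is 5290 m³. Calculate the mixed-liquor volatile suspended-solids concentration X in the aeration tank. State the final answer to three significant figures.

X ≈ 2050 mg/L

X = Y·Q·ΔS·θ_c / [V·(1 + k_d θ_c)] = 0.569 × 2820 × (1160 − 26.4) × 19.2 / [5290 × (1 + 0.116 × 19.2)] = 2046 mg/L.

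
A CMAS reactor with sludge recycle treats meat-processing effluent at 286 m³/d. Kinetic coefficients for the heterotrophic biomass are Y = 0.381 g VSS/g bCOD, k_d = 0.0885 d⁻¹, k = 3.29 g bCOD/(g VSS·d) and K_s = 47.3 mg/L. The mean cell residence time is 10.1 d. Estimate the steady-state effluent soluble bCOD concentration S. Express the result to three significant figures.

Effluent substrate depends only on kinetics and SRT: S = K_s(1 + k_d θ_c) / [θ_c(Yk − k_d) − 1] = 47.3 × (1 + 0.0885 × 10.1) / [10.1 × (0.381 × 3.29 − 0.0885) − 1] = 89.58 / 10.77 = 8.320 mg/L.

S ≈ 8.32 mg/L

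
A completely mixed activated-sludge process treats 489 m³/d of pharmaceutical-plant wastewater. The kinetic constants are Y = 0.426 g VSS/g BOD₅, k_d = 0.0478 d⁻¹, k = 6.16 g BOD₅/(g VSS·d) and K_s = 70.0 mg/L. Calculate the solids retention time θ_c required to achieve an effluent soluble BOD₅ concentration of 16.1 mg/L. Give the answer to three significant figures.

θ_c ≈ 2.26 d

From 1/θ_c = Y·k·S/(K_s + S) − k_d: Y·k·S/(K_s+S) = 0.426 × 6.16 × 16.1 / (70.0 + 16.1) = 0.4907 d⁻¹.
Then 1/θ_c = μ − k_d = 0.4907 − 0.0478 = 0.4429 d⁻¹, giving θ_c = 2.258 d.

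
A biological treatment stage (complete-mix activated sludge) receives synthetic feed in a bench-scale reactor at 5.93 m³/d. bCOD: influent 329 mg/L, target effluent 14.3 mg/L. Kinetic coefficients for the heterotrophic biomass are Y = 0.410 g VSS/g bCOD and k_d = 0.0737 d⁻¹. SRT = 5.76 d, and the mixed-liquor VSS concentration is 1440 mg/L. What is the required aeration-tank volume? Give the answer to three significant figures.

Rearranging the biomass balance for a CMAS with decay, V = Y·Q·ΔS·θ_c / [X·(1+k_d θ_c)] = 0.410 × 5.93 × (329 − 14.3) × 5.76 / [1440 × (1 + 0.0737 × 5.76)] = 4.41×10^3 / 2051 = 2.148 m³.

V ≈ 2.15 m³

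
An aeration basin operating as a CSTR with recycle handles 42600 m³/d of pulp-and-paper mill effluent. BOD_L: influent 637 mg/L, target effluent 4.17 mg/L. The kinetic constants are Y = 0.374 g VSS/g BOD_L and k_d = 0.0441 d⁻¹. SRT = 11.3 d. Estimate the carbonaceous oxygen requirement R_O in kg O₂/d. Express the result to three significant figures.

The observed yield is Y_obs = Y/(1 + k_d·θ_c) = 0.374 / (1 + 0.0441 × 11.3) = 0.374 / 1.498 = 0.2496 g VSS per g BOD_L removed.
Mass of BOD_L removed per day: Q(S₀ − S) = 42600 × 632.8 g/m³ = 26959 kg/d.
Net sludge production P_X = 0.2496 × 26959 = 6729 kg VSS/d.
R_O = Q·(S₀ − S) − 1.42·P_X = 26959 − 1.42 × 6729 = 17403 kg O₂/d.

R_O ≈ 17400 kg O₂/d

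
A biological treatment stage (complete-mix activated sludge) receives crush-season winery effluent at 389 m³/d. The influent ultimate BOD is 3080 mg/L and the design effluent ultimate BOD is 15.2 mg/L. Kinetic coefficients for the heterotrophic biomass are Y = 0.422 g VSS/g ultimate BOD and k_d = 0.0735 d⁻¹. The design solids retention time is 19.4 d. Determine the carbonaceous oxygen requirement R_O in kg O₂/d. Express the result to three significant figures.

Observed yield with endogenous decay: Y_obs = Y / (1 + k_d·θ_c) = 0.422 / (1 + 0.0735 × 19.4) = 0.422 / 2.426 = 0.1740 g VSS/g ultimate BOD.
ΔS = 3080 − 15.2 = 3065 mg/L, so the substrate removal rate is 389 × 3065/1000 = 1192 kg ultimate BOD/d.
Biomass synthesised: P_X = Y_obs × 1192 = 207.4 kg VSS/d.
R_O = Q·(S₀ − S) − 1.42·P_X = 1192 − 1.42 × 207.4 = 897.7 kg O₂/d.

R_O ≈ 898 kg O₂/d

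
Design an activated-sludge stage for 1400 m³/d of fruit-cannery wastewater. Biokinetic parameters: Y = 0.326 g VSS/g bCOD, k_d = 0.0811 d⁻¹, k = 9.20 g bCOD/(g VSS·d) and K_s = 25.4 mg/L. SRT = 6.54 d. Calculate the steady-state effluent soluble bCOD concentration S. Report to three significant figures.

S ≈ 2.15 mg/L

From the Monod/SRT balance for a CMAS, S = K_s·(1+k_d θ_c)/[θ_c·(Y k − k_d) − 1] = 25.4 × (1 + 0.0811 × 6.54) / [6.54 × (0.326 × 9.20 − 0.0811) − 1] = 38.87 / 18.08 = 2.149 mg/L.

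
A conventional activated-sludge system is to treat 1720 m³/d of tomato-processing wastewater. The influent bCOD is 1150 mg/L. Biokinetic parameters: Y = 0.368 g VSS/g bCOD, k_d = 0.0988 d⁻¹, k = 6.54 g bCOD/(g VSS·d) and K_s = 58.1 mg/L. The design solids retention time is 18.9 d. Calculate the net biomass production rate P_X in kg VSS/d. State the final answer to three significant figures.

Effluent substrate depends only on kinetics and SRT: S = K_s(1 + k_d θ_c) / [θ_c(Yk − k_d) − 1] = 58.1 × (1 + 0.0988 × 18.9) / [18.9 × (0.368 × 6.54 − 0.0988) − 1] = 166.6 / 42.62 = 3.909 mg/L.
Correct the yield for decay: Y_obs = Y/(1 + k_d θ_c) = 0.368 / (1 + 0.0988 × 18.9) = 0.368 / 2.867 = 0.1283.
Substrate removed = Q·(S₀ − S) = 1720 m³/d × (1150 − 3.91) g/m³ = 1.97×10^6 g/d = 1971 kg/d.
Biomass produced: P_X = Y_obs·Q·ΔS = 0.1283 × 1971 ≈ 253.0 kg VSS/d.

P_X ≈ 253 kg VSS/d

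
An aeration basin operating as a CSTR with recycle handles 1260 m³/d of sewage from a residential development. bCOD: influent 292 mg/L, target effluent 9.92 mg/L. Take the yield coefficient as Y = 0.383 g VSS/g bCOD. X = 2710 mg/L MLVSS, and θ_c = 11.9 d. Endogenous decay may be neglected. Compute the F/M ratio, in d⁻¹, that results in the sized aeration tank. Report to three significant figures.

V·X = Y·Q·ΔS·θ_c gives V = 0.383 × 1260 × (292 − 9.92) × 11.9 / 2710 = 597.7 m³.
Food-to-microorganism ratio F/M = Q S₀ / (V X) = 1260 × 292 / (597.7 × 2710) = 0.2271 d⁻¹.

F/M ≈ 0.227 d⁻¹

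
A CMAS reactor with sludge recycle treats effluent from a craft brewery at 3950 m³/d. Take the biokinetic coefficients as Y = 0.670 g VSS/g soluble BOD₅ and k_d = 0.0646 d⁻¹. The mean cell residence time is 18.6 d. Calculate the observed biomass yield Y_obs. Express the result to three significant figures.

The observed yield is Y_obs = Y/(1 + k_d·θ_c) = 0.670 / (1 + 0.0646 × 18.6) = 0.670 / 2.202 = 0.3043 g VSS per g soluble BOD₅ removed.

Y_obs ≈ 0.304 g VSS/g soluble BOD₅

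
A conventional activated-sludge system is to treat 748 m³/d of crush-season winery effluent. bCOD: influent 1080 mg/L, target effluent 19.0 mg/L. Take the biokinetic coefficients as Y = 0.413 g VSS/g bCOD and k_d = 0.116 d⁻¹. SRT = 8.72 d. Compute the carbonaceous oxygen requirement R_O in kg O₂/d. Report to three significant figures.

R_O ≈ 562 kg O₂/d

Y_obs = Y / (1 + k_d θ_c) = 0.413 / (1 + 0.116 × 8.72) = 0.413 / 2.012 = 0.2053.
Q·(S₀ − S) = 748 × (1080 − 19.0) × 10⁻³ = 793.6 kg/d removed.
P_X = Y_obs·Q·(S₀ − S) = 0.2053 × 793.6 = 162.9 kg VSS/d.
Carbonaceous O₂ demand = substrate oxidised − cell-mass equivalent = 793.6 − 1.42 × 162.9 = 562.2 kg O₂/d.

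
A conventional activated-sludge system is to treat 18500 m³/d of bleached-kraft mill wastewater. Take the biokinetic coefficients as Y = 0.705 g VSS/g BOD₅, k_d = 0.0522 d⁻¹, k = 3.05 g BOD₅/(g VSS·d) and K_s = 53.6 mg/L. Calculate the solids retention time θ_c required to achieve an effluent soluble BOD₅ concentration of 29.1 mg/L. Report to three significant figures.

θ_c ≈ 1.42 d

Specific growth rate at S = 29.1 mg/L: μ = YkS/(K_s+S) = 0.705·3.05·29.1/(53.6+29.1) = 0.7566 d⁻¹.
θ_c = 1/(μ − k_d) = 1/(0.7566 − 0.0522) = 1/0.7044 = 1.420 d.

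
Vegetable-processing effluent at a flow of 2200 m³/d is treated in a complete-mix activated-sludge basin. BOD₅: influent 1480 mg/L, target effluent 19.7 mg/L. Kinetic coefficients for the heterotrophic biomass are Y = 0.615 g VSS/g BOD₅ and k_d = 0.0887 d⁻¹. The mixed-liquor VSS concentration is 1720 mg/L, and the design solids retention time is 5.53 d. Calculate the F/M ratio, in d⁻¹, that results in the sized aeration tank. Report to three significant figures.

F/M ≈ 0.444 d⁻¹

From the SRT design equation V = Y Q (S₀−S) θ_c / [X (1 + k_d θ_c)] = 0.615 × 2200 × (1480 − 19.7) × 5.53 / [1720 × (1 + 0.0887 × 5.53)] = 1.09×10^7 / 2564 = 4262 m³.
Food-to-microorganism ratio F/M = Q S₀ / (V X) = 2200 × 1480 / (4262 × 1720) = 0.4442 d⁻¹.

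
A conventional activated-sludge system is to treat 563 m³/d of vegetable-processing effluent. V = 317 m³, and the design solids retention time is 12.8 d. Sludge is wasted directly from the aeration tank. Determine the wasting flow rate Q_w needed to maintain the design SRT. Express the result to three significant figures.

Q_w ≈ 24.8 m³/d

With mixed-liquor wasting, θ_c = V/Q_w, so Q_w = V/θ_c = 317.0/12.8 = 24.77 m³/d.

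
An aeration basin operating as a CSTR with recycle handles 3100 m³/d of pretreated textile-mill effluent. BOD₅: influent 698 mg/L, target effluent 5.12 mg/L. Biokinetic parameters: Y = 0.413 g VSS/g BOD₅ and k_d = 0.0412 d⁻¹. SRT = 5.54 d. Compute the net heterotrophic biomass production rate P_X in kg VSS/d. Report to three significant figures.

P_X ≈ 722 kg VSS/d

The observed yield is Y_obs = Y/(1 + k_d·θ_c) = 0.413 / (1 + 0.0412 × 5.54) = 0.413 / 1.228 = 0.3363 g VSS per g BOD₅ removed.
Mass of BOD₅ removed per day: Q(S₀ − S) = 3100 × 692.9 g/m³ = 2148 kg/d.
P_X = Y_obs · Q(S₀ − S) = 0.3363 × 2148 = 722.2 kg VSS/d.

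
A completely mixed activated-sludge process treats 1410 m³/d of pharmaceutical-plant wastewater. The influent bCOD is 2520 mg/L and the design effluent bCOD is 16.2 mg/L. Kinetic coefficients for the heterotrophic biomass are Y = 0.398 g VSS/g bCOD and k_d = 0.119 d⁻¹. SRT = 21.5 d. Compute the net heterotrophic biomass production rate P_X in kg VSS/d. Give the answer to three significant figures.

P_X ≈ 395 kg VSS/d

Correct the yield for decay: Y_obs = Y/(1 + k_d θ_c) = 0.398 / (1 + 0.119 × 21.5) = 0.398 / 3.558 = 0.1118.
Mass of bCOD removed per day: Q(S₀ − S) = 1410 × 2504 g/m³ = 3530 kg/d.
Net biomass production P_X = Y_obs × Q·(S₀ − S) = 0.1118 × 3530 = 394.9 kg VSS/d.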